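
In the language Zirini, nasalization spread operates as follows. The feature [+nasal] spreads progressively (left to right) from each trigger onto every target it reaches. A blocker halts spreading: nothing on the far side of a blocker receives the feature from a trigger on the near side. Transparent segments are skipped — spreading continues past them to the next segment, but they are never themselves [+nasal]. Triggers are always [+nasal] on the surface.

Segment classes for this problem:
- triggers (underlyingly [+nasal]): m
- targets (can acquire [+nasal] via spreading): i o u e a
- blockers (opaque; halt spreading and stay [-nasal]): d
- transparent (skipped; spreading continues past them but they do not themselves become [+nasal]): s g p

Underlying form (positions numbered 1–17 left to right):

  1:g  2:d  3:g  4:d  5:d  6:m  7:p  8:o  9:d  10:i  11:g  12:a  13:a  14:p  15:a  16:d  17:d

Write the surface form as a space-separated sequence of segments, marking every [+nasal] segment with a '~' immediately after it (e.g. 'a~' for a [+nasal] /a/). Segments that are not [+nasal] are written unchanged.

g d g d d m~ p o~ d i g a a p a d d

From /m/ at 6 rightward: 7 /p/ transparent; 8 /o/ → [+nasal]; 9 /d/ blocks.
Targets with no active source: positions 10 12 13 15 stay [-nasal].
[+nasal] positions on the surface: 6 8.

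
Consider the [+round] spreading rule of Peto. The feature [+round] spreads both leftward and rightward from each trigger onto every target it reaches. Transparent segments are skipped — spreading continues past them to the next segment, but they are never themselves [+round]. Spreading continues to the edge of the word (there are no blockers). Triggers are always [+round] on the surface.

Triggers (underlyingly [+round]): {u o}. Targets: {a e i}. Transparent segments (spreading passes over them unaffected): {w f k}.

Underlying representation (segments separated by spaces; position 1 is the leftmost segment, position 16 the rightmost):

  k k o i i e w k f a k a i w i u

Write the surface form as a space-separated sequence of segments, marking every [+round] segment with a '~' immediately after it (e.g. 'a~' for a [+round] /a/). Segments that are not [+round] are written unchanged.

k k o~ i~ i~ e~ w k f a~ k a~ i~ w i~ u~

From /o/ at 3 rightward: 4 /i/ → [+round]; 5 /i/ → [+round]; 6 /e/ → [+round]; 7 /w/ transparent; 8 /k/ transparent; 9 /f/ transparent; 10 /a/ → [+round]; 11 /k/ transparent; 12 /a/ → [+round]; 13 /i/ → [+round]; 14 /w/ transparent; 15 /i/ → [+round]; 16 /u/ is itself a trigger — this domain ends here.
From /o/ at 3 leftward: 2 /k/ transparent; 1 /k/ transparent; word edge.
From /u/ at 16 rightward: word edge.
From /u/ at 16 leftward: 15 /i/ → [+round]; 14 /w/ transparent; 13 /i/ → [+round]; 12 /a/ → [+round]; 11 /k/ transparent; 10 /a/ → [+round]; 9 /f/ transparent; 8 /k/ transparent; 7 /w/ transparent; 6 /e/ → [+round]; 5 /i/ → [+round]; 4 /i/ → [+round]; 3 /o/ is itself a trigger — this domain ends here.
[+round] positions on the surface: 3 4 5 6 10 12 13 15 16.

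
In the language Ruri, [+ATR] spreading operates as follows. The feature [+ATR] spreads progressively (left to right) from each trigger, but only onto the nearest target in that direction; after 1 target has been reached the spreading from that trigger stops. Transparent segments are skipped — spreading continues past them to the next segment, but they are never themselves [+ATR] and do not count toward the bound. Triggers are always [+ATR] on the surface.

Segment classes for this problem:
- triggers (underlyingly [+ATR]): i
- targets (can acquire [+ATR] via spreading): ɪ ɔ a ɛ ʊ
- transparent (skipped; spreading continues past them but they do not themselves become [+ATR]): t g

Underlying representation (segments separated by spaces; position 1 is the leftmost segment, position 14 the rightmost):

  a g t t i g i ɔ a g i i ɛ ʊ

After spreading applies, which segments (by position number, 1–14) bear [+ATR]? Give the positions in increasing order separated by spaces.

From /i/ at 5 rightward: 6 /g/ transparent; 7 /i/ is itself a trigger — this domain ends here.
From /i/ at 7 rightward: 8 /ɔ/ → [+ATR]; bound reached.
From /i/ at 11 rightward: 12 /i/ is itself a trigger — this domain ends here.
From /i/ at 12 rightward: 13 /ɛ/ → [+ATR]; bound reached.
Targets with no active source: positions 1 9 14 stay [-ATR].

5 7 8 11 12 13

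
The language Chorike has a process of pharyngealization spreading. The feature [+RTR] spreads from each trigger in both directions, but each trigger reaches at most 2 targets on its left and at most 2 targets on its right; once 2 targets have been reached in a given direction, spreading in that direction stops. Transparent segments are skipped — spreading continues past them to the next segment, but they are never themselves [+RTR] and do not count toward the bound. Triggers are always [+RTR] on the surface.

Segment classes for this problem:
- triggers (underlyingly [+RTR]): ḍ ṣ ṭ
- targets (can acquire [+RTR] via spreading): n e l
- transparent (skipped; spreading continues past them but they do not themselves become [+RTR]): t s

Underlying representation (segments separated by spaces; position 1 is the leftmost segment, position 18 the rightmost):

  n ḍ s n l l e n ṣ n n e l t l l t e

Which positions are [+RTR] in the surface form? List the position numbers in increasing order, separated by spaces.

From /ḍ/ at 2 rightward: 3 /s/ transparent; 4 /n/ → [+RTR]; 5 /l/ → [+RTR]; bound reached.
From /ḍ/ at 2 leftward: 1 /n/ → [+RTR]; word edge.
From /ṣ/ at 9 rightward: 10 /n/ → [+RTR]; 11 /n/ → [+RTR]; bound reached.
From /ṣ/ at 9 leftward: 8 /n/ → [+RTR]; 7 /e/ → [+RTR]; bound reached.
Targets with no active source: positions 6 12 13 15 16 18 stay [-emphatic].

1 2 4 5 7 8 9 10 11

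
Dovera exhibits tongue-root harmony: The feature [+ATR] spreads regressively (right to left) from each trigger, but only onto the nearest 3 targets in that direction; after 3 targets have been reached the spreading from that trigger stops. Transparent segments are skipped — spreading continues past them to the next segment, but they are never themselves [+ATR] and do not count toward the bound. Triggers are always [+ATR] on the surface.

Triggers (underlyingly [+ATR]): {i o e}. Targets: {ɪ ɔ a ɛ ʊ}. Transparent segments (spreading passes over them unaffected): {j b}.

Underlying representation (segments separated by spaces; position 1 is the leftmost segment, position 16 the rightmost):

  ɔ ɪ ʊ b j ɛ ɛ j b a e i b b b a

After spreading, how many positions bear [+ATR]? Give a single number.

From /e/ at 11 leftward: 10 /a/ → [+ATR]; 9 /b/ transparent; 8 /j/ transparent; 7 /ɛ/ → [+ATR]; 6 /ɛ/ → [+ATR]; bound reached.
From /i/ at 12 leftward: 11 /e/ is itself a trigger — this domain ends here.
Targets with no active source: positions 1 2 3 16 stay [-ATR].
[+ATR] positions on the surface: 6 7 10 11 12.

5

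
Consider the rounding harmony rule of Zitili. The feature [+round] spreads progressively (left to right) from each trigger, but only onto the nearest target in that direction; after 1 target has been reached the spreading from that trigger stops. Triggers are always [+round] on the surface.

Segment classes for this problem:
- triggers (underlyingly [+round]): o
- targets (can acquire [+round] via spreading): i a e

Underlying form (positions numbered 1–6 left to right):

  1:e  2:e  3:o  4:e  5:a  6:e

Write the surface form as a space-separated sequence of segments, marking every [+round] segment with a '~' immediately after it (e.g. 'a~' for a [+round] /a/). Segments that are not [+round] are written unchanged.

e e o~ e~ a e

From /o/ at 3 rightward: 4 /e/ → [+round]; bound reached.
Targets with no active source: positions 1 2 5 6 stay [-round].
[+round] positions on the surface: 3 4.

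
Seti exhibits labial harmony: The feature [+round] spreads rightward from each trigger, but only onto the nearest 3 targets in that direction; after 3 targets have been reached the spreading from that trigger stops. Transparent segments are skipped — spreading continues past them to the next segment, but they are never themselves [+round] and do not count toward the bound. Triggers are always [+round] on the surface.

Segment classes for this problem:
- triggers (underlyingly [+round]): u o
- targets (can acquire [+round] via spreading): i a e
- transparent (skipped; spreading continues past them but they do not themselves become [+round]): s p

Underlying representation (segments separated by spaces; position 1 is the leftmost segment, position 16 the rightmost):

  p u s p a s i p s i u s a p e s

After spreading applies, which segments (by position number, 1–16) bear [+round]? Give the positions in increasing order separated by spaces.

From /u/ at 2 rightward: 3 /s/ transparent; 4 /p/ transparent; 5 /a/ → [+round]; 6 /s/ transparent; 7 /i/ → [+round]; 8 /p/ transparent; 9 /s/ transparent; 10 /i/ → [+round]; bound reached.
From /u/ at 11 rightward: 12 /s/ transparent; 13 /a/ → [+round]; 14 /p/ transparent; 15 /e/ → [+round]; 16 /s/ transparent; word edge.

2 5 7 10 11 13 15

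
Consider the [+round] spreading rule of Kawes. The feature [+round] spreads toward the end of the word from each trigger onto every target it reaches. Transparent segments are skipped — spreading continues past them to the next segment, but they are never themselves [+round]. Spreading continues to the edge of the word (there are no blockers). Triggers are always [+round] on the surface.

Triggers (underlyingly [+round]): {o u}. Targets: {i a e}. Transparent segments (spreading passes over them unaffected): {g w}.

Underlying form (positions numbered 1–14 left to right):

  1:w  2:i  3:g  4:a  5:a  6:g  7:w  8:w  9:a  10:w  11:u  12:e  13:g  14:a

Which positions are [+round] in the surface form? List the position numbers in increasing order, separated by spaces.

11 12 14

From /u/ at 11 rightward: 12 /e/ → [+round]; 13 /g/ transparent; 14 /a/ → [+round]; word edge.
Targets with no active source: positions 2 4 5 9 stay [-round].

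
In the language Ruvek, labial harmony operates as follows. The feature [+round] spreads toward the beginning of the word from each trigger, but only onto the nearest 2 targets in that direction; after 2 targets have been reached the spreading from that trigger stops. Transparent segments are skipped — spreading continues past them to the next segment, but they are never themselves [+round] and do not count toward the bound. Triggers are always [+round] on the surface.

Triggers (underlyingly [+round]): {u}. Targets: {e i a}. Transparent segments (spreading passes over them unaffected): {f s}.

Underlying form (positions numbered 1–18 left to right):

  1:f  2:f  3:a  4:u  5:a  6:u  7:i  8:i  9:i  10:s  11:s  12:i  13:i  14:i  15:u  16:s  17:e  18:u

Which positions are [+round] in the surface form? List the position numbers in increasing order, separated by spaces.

3 4 5 6 13 14 15 17 18

From /u/ at 4 leftward: 3 /a/ → [+round]; 2 /f/ transparent; 1 /f/ transparent; word edge.
From /u/ at 6 leftward: 5 /a/ → [+round]; 4 /u/ is itself a trigger — this domain ends here.
From /u/ at 15 leftward: 14 /i/ → [+round]; 13 /i/ → [+round]; bound reached.
From /u/ at 18 leftward: 17 /e/ → [+round]; 16 /s/ transparent; 15 /u/ is itself a trigger — this domain ends here.
Targets with no active source: positions 7 8 9 12 stay [-round].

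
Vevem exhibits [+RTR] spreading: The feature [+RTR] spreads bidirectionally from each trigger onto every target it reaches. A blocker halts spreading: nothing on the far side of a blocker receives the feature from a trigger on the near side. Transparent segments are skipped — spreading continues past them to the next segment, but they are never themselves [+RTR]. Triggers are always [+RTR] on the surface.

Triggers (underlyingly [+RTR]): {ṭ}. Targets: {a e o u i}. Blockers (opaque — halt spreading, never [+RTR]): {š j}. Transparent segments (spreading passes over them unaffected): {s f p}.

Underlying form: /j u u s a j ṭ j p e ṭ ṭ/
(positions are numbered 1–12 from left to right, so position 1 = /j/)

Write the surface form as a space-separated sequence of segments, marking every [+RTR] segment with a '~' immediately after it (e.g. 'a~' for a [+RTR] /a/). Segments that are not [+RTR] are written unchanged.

j u u s a j ṭ~ j p e~ ṭ~ ṭ~

From /ṭ/ at 7 rightward: 8 /j/ blocks.
From /ṭ/ at 7 leftward: 6 /j/ blocks.
From /ṭ/ at 11 rightward: 12 /ṭ/ is itself a trigger — this domain ends here.
From /ṭ/ at 11 leftward: 10 /e/ → [+RTR]; 9 /p/ transparent; 8 /j/ blocks.
From /ṭ/ at 12 rightward: word edge.
From /ṭ/ at 12 leftward: 11 /ṭ/ is itself a trigger — this domain ends here.
Targets with no active source: positions 2 3 5 stay [-emphatic].
[+RTR] positions on the surface: 7 10 11 12.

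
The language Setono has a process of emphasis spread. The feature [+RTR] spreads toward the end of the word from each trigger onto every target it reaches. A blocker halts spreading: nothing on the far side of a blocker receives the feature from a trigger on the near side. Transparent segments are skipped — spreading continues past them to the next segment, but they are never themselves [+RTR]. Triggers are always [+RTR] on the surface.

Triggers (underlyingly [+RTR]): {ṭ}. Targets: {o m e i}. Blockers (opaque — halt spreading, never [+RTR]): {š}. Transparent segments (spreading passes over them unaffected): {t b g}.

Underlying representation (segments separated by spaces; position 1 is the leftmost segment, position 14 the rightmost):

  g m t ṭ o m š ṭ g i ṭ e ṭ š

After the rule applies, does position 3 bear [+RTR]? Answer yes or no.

no

From /ṭ/ at 4 rightward: 5 /o/ → [+RTR]; 6 /m/ → [+RTR]; 7 /š/ blocks.
From /ṭ/ at 8 rightward: 9 /g/ transparent; 10 /i/ → [+RTR]; 11 /ṭ/ is itself a trigger — this domain ends here.
From /ṭ/ at 11 rightward: 12 /e/ → [+RTR]; 13 /ṭ/ is itself a trigger — this domain ends here.
From /ṭ/ at 13 rightward: 14 /š/ blocks.
Target with no active source: position 2 stays [-emphatic].
[+RTR] positions on the surface: 4 5 6 8 10 11 12 13.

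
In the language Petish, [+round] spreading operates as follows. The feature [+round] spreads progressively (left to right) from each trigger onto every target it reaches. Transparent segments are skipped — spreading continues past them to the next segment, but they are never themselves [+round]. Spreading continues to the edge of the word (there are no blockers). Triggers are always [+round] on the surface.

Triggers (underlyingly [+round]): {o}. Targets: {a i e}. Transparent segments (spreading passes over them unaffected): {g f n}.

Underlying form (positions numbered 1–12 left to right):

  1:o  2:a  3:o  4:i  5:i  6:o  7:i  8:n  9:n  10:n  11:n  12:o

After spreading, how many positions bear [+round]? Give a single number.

From /o/ at 1 rightward: 2 /a/ → [+round]; 3 /o/ is itself a trigger — this domain ends here.
From /o/ at 3 rightward: 4 /i/ → [+round]; 5 /i/ → [+round]; 6 /o/ is itself a trigger — this domain ends here.
From /o/ at 6 rightward: 7 /i/ → [+round]; 8 /n/ transparent; 9 /n/ transparent; 10 /n/ transparent; 11 /n/ transparent; 12 /o/ is itself a trigger — this domain ends here.
From /o/ at 12 rightward: word edge.
[+round] positions on the surface: 1 2 3 4 5 6 7 12.

8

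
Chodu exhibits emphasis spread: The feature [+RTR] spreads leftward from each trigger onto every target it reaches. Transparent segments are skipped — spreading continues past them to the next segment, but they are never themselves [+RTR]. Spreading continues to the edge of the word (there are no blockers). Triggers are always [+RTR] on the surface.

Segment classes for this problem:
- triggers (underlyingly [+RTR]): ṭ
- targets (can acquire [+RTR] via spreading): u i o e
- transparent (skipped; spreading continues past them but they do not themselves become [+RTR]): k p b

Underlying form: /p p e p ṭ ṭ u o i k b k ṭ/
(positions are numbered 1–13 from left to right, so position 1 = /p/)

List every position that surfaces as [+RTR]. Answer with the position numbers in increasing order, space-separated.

From /ṭ/ at 5 leftward: 4 /p/ transparent; 3 /e/ → [+RTR]; 2 /p/ transparent; 1 /p/ transparent; word edge.
From /ṭ/ at 6 leftward: 5 /ṭ/ is itself a trigger — this domain ends here.
From /ṭ/ at 13 leftward: 12 /k/ transparent; 11 /b/ transparent; 10 /k/ transparent; 9 /i/ → [+RTR]; 8 /o/ → [+RTR]; 7 /u/ → [+RTR]; 6 /ṭ/ is itself a trigger — this domain ends here.

3 5 6 7 8 9 13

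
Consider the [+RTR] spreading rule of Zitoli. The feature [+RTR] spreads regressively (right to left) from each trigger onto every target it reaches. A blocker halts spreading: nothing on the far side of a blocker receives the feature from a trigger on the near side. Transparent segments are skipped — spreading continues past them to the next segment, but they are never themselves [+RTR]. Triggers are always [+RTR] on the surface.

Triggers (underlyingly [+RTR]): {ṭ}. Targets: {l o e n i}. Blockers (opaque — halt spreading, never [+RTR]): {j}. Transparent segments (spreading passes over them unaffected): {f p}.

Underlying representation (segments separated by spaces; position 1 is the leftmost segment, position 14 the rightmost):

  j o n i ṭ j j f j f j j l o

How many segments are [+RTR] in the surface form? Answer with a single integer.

From /ṭ/ at 5 leftward: 4 /i/ → [+RTR]; 3 /n/ → [+RTR]; 2 /o/ → [+RTR]; 1 /j/ blocks.
Targets with no active source: positions 13 14 stay [-emphatic].
[+RTR] positions on the surface: 2 3 4 5.

4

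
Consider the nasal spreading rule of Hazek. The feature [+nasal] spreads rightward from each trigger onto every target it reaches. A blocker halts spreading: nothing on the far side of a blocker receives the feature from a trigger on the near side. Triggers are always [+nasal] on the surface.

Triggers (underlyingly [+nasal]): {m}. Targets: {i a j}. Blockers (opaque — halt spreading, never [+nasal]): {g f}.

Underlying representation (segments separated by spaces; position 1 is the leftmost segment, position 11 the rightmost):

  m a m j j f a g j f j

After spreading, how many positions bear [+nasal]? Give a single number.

5

From /m/ at 1 rightward: 2 /a/ → [+nasal]; 3 /m/ is itself a trigger — this domain ends here.
From /m/ at 3 rightward: 4 /j/ → [+nasal]; 5 /j/ → [+nasal]; 6 /f/ blocks.
Targets with no active source: positions 7 9 11 stay [-nasal].
[+nasal] positions on the surface: 1 2 3 4 5.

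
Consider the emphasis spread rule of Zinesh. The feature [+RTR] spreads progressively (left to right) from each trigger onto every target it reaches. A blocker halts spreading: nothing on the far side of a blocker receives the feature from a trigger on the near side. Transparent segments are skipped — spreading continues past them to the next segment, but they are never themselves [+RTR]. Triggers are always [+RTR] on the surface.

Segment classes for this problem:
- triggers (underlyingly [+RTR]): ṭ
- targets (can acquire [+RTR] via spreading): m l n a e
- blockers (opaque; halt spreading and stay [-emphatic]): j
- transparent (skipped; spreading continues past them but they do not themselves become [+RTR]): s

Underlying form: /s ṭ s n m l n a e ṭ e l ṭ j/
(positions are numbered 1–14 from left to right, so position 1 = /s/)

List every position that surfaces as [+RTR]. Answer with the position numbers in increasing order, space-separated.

2 4 5 6 7 8 9 10 11 12 13

From /ṭ/ at 2 rightward: 3 /s/ transparent; 4 /n/ → [+RTR]; 5 /m/ → [+RTR]; 6 /l/ → [+RTR]; 7 /n/ → [+RTR]; 8 /a/ → [+RTR]; 9 /e/ → [+RTR]; 10 /ṭ/ is itself a trigger — this domain ends here.
From /ṭ/ at 10 rightward: 11 /e/ → [+RTR]; 12 /l/ → [+RTR]; 13 /ṭ/ is itself a trigger — this domain ends here.
From /ṭ/ at 13 rightward: 14 /j/ blocks.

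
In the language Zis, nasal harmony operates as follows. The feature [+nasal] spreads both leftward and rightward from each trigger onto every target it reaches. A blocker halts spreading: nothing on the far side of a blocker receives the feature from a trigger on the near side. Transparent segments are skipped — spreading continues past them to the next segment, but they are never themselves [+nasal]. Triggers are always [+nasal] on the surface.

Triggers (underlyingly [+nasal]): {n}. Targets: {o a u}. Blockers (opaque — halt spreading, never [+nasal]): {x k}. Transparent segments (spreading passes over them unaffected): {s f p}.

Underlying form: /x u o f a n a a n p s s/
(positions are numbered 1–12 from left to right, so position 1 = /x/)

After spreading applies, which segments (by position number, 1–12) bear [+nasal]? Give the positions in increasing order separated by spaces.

2 3 5 6 7 8 9

From /n/ at 6 rightward: 7 /a/ → [+nasal]; 8 /a/ → [+nasal]; 9 /n/ is itself a trigger — this domain ends here.
From /n/ at 6 leftward: 5 /a/ → [+nasal]; 4 /f/ transparent; 3 /o/ → [+nasal]; 2 /u/ → [+nasal]; 1 /x/ blocks.
From /n/ at 9 rightward: 10 /p/ transparent; 11 /s/ transparent; 12 /s/ transparent; word edge.
From /n/ at 9 leftward: 8 /a/ → [+nasal]; 7 /a/ → [+nasal]; 6 /n/ is itself a trigger — this domain ends here.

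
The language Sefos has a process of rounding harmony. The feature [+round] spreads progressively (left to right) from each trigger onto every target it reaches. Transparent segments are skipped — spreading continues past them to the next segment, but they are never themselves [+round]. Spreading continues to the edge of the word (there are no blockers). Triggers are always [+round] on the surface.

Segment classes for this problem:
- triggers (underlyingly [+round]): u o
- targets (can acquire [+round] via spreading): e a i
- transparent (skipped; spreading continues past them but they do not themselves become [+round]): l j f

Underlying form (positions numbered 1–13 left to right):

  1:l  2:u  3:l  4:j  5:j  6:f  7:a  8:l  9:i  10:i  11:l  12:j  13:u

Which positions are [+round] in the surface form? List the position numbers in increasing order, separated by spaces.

From /u/ at 2 rightward: 3 /l/ transparent; 4 /j/ transparent; 5 /j/ transparent; 6 /f/ transparent; 7 /a/ → [+round]; 8 /l/ transparent; 9 /i/ → [+round]; 10 /i/ → [+round]; 11 /l/ transparent; 12 /j/ transparent; 13 /u/ is itself a trigger — this domain ends here.
From /u/ at 13 rightward: word edge.

2 7 9 10 13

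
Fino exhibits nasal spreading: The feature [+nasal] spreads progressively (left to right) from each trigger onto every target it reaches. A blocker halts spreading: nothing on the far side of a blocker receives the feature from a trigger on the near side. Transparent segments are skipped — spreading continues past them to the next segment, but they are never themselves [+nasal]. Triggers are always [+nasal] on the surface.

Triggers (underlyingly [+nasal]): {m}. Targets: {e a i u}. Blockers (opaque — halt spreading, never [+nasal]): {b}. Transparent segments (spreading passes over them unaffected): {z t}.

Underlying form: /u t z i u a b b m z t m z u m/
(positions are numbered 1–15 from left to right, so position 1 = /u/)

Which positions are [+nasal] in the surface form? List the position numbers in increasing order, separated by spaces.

From /m/ at 9 rightward: 10 /z/ transparent; 11 /t/ transparent; 12 /m/ is itself a trigger — this domain ends here.
From /m/ at 12 rightward: 13 /z/ transparent; 14 /u/ → [+nasal]; 15 /m/ is itself a trigger — this domain ends here.
From /m/ at 15 rightward: word edge.
Targets with no active source: positions 1 4 5 6 stay [-nasal].

9 12 14 15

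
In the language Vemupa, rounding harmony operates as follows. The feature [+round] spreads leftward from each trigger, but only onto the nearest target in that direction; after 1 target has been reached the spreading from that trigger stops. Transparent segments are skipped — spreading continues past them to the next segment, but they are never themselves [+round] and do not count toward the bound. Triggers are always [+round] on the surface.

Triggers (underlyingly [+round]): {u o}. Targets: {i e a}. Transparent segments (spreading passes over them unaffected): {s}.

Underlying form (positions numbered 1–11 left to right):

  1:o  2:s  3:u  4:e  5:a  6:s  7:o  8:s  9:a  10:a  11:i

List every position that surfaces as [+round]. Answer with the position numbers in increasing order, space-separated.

From /o/ at 1 leftward: word edge.
From /u/ at 3 leftward: 2 /s/ transparent; 1 /o/ is itself a trigger — this domain ends here.
From /o/ at 7 leftward: 6 /s/ transparent; 5 /a/ → [+round]; bound reached.
Targets with no active source: positions 4 9 10 11 stay [-round].

1 3 5 7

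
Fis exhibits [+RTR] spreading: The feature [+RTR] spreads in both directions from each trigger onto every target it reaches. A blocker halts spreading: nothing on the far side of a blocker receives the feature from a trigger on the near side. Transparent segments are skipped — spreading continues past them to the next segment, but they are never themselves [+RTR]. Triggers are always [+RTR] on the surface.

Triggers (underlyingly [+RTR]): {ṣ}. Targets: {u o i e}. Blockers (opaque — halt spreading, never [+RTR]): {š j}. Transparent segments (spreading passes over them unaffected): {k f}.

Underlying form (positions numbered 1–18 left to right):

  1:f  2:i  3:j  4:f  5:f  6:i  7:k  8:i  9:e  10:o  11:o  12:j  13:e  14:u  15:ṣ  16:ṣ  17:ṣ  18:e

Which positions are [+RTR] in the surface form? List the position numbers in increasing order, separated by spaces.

From /ṣ/ at 15 rightward: 16 /ṣ/ is itself a trigger — this domain ends here.
From /ṣ/ at 15 leftward: 14 /u/ → [+RTR]; 13 /e/ → [+RTR]; 12 /j/ blocks.
From /ṣ/ at 16 rightward: 17 /ṣ/ is itself a trigger — this domain ends here.
From /ṣ/ at 16 leftward: 15 /ṣ/ is itself a trigger — this domain ends here.
From /ṣ/ at 17 rightward: 18 /e/ → [+RTR]; word edge.
From /ṣ/ at 17 leftward: 16 /ṣ/ is itself a trigger — this domain ends here.
Targets with no active source: positions 2 6 8 9 10 11 stay [-emphatic].

13 14 15 16 17 18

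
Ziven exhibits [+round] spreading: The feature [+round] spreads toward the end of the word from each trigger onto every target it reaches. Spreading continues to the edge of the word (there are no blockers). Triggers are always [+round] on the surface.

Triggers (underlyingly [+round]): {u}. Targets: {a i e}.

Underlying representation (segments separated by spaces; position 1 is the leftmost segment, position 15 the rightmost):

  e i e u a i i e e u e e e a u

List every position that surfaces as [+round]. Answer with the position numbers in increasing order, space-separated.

From /u/ at 4 rightward: 5 /a/ → [+round]; 6 /i/ → [+round]; 7 /i/ → [+round]; 8 /e/ → [+round]; 9 /e/ → [+round]; 10 /u/ is itself a trigger — this domain ends here.
From /u/ at 10 rightward: 11 /e/ → [+round]; 12 /e/ → [+round]; 13 /e/ → [+round]; 14 /a/ → [+round]; 15 /u/ is itself a trigger — this domain ends here.
From /u/ at 15 rightward: word edge.
Targets with no active source: positions 1 2 3 stay [-round].

4 5 6 7 8 9 10 11 12 13 14 15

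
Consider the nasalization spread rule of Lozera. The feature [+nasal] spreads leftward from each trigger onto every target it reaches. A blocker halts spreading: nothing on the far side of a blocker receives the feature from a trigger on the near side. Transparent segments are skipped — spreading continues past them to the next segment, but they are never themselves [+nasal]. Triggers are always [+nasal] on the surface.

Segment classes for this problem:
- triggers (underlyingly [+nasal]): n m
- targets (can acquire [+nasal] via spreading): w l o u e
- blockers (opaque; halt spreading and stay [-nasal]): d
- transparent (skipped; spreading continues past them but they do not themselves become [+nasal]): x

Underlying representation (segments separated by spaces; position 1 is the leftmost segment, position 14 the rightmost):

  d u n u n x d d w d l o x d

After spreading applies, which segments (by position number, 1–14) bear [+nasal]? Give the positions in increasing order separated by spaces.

2 3 4 5

From /n/ at 3 leftward: 2 /u/ → [+nasal]; 1 /d/ blocks.
From /n/ at 5 leftward: 4 /u/ → [+nasal]; 3 /n/ is itself a trigger — this domain ends here.
Targets with no active source: positions 9 11 12 stay [-nasal].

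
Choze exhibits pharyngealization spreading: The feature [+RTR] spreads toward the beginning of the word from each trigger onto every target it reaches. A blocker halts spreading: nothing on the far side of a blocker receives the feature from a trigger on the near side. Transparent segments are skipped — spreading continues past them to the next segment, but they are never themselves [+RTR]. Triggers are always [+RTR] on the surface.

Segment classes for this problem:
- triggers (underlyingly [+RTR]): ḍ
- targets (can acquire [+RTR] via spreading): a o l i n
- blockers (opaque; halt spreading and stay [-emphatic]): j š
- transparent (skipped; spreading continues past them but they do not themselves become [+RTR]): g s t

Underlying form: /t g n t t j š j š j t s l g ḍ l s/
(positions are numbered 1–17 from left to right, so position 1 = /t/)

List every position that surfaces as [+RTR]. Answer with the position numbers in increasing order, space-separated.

From /ḍ/ at 15 leftward: 14 /g/ transparent; 13 /l/ → [+RTR]; 12 /s/ transparent; 11 /t/ transparent; 10 /j/ blocks.
Targets with no active source: positions 3 16 stay [-emphatic].

13 15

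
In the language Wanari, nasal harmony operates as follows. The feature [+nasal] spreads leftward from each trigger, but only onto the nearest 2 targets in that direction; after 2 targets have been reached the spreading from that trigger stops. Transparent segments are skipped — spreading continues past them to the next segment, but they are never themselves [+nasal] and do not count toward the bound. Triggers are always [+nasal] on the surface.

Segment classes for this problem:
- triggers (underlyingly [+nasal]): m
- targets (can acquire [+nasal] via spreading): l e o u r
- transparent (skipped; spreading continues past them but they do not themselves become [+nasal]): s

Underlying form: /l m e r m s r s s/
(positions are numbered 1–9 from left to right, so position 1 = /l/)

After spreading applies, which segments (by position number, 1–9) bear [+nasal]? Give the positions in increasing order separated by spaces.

1 2 3 4 5

From /m/ at 2 leftward: 1 /l/ → [+nasal]; word edge.
From /m/ at 5 leftward: 4 /r/ → [+nasal]; 3 /e/ → [+nasal]; bound reached.
Target with no active source: position 7 stays [-nasal].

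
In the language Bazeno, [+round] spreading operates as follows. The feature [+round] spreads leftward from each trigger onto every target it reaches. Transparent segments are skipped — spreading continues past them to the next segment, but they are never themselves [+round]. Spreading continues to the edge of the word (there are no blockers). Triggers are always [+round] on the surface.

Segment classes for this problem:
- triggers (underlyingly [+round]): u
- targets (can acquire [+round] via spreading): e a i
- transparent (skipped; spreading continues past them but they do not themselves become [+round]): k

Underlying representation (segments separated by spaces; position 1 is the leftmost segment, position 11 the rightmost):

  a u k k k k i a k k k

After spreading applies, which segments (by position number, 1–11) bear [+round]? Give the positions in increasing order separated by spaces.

1 2

From /u/ at 2 leftward: 1 /a/ → [+round]; word edge.
Targets with no active source: positions 7 8 stay [-round].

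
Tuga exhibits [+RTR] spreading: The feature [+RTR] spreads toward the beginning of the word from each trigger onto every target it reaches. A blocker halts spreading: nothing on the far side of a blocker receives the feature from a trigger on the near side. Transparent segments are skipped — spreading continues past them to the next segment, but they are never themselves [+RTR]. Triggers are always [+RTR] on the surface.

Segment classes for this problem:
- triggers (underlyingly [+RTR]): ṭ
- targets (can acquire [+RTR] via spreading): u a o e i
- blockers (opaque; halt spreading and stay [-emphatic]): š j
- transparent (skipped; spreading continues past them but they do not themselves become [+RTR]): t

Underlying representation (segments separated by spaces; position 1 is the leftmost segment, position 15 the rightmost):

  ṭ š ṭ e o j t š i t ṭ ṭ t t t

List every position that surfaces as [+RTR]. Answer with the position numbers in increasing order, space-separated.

1 3 9 11 12

From /ṭ/ at 1 leftward: word edge.
From /ṭ/ at 3 leftward: 2 /š/ blocks.
From /ṭ/ at 11 leftward: 10 /t/ transparent; 9 /i/ → [+RTR]; 8 /š/ blocks.
From /ṭ/ at 12 leftward: 11 /ṭ/ is itself a trigger — this domain ends here.
Targets with no active source: positions 4 5 stay [-emphatic].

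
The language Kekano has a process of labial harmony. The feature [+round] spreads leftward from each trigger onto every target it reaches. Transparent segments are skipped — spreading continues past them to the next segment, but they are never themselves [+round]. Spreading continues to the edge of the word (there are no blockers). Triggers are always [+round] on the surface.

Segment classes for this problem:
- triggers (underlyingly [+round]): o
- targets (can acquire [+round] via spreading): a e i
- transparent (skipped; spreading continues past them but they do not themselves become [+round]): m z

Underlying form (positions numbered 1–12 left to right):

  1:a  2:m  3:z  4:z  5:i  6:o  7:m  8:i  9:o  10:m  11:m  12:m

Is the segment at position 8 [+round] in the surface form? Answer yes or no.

yes

From /o/ at 6 leftward: 5 /i/ → [+round]; 4 /z/ transparent; 3 /z/ transparent; 2 /m/ transparent; 1 /a/ → [+round]; word edge.
From /o/ at 9 leftward: 8 /i/ → [+round]; 7 /m/ transparent; 6 /o/ is itself a trigger — this domain ends here.
[+round] positions on the surface: 1 5 6 8 9.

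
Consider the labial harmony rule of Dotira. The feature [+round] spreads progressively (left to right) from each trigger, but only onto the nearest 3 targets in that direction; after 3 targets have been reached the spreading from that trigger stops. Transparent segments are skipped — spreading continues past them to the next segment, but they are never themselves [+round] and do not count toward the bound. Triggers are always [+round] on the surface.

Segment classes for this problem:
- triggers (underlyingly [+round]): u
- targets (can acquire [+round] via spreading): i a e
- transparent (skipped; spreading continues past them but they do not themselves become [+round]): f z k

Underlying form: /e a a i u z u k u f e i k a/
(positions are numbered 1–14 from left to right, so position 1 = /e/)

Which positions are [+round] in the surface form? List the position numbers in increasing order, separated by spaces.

5 7 9 11 12 14

From /u/ at 5 rightward: 6 /z/ transparent; 7 /u/ is itself a trigger — this domain ends here.
From /u/ at 7 rightward: 8 /k/ transparent; 9 /u/ is itself a trigger — this domain ends here.
From /u/ at 9 rightward: 10 /f/ transparent; 11 /e/ → [+round]; 12 /i/ → [+round]; 13 /k/ transparent; 14 /a/ → [+round]; bound reached.
Targets with no active source: positions 1 2 3 4 stay [-round].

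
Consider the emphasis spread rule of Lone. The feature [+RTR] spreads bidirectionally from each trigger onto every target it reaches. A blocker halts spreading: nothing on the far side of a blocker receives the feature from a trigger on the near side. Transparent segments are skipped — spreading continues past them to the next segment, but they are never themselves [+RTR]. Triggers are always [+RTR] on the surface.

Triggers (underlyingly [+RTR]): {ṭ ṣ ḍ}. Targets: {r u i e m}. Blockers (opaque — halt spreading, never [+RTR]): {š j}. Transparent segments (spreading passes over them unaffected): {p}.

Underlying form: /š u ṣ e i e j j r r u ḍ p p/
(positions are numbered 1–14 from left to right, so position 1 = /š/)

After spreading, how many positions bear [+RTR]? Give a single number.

From /ṣ/ at 3 rightward: 4 /e/ → [+RTR]; 5 /i/ → [+RTR]; 6 /e/ → [+RTR]; 7 /j/ blocks.
From /ṣ/ at 3 leftward: 2 /u/ → [+RTR]; 1 /š/ blocks.
From /ḍ/ at 12 rightward: 13 /p/ transparent; 14 /p/ transparent; word edge.
From /ḍ/ at 12 leftward: 11 /u/ → [+RTR]; 10 /r/ → [+RTR]; 9 /r/ → [+RTR]; 8 /j/ blocks.
[+RTR] positions on the surface: 2 3 4 5 6 9 10 11 12.

9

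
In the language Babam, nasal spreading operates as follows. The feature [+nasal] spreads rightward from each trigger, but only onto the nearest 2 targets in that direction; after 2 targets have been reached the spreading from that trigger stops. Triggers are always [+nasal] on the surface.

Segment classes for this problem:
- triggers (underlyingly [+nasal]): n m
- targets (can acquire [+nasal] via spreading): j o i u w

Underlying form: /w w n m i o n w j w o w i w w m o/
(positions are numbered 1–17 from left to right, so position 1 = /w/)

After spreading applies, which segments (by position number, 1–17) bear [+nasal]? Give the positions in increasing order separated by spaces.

3 4 5 6 7 8 9 16 17

From /n/ at 3 rightward: 4 /m/ is itself a trigger — this domain ends here.
From /m/ at 4 rightward: 5 /i/ → [+nasal]; 6 /o/ → [+nasal]; bound reached.
From /n/ at 7 rightward: 8 /w/ → [+nasal]; 9 /j/ → [+nasal]; bound reached.
From /m/ at 16 rightward: 17 /o/ → [+nasal]; word edge.
Targets with no active source: positions 1 2 10 11 12 13 14 15 stay [-nasal].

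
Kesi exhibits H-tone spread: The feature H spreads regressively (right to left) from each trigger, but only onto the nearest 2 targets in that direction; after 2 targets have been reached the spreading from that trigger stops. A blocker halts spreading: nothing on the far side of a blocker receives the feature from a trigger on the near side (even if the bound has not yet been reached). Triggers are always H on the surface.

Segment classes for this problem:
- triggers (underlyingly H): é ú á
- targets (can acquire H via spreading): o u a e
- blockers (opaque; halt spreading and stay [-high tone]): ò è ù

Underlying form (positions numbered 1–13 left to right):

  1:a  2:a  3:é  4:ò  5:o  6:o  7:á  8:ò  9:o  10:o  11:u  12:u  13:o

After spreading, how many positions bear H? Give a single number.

From /é/ at 3 leftward: 2 /a/ → H; 1 /a/ → H; bound reached.
From /á/ at 7 leftward: 6 /o/ → H; 5 /o/ → H; bound reached.
Targets with no active source: positions 9 10 11 12 13 stay [-high tone].
H positions on the surface: 1 2 3 5 6 7.

6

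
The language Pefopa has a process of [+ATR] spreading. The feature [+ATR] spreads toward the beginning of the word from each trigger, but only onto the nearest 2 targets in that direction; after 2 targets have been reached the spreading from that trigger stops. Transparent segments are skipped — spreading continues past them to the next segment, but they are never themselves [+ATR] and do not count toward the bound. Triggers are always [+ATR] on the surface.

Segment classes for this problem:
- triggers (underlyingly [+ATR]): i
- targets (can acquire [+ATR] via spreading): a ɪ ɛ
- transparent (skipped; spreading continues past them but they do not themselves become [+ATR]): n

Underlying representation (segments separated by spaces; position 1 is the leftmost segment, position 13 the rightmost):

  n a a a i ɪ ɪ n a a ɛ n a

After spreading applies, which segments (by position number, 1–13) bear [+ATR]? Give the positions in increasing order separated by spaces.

3 4 5

From /i/ at 5 leftward: 4 /a/ → [+ATR]; 3 /a/ → [+ATR]; bound reached.
Targets with no active source: positions 2 6 7 9 10 11 13 stay [-ATR].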